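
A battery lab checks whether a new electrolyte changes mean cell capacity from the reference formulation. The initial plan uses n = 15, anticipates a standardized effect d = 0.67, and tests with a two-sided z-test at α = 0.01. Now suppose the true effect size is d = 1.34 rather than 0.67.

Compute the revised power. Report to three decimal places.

Power ≈ 0.996

With d = 1.34: δ = d·√n = 1.34 × √15 = 5.1898. Critical value z_{0.005} = 2.576.
Revised power = Φ(δ − 2.576) + Φ(−δ − 2.576) = Φ(2.614) + Φ(-7.766) = 0.9955 + 0.0000 = 0.9955.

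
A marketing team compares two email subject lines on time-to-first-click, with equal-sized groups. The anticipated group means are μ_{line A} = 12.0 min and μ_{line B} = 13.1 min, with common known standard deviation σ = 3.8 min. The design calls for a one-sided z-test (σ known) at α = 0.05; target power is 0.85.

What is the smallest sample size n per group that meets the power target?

Standardized effect: d = |μ_{line A} − μ_{line B}| / σ = |12.0 − 13.1| / 3.8 = 0.2895
For power 0.85 need Φ(δ − z_{0.05}) = 0.85, so δ = z_{0.05} + z_{0.15} = 1.645 + 1.036 = 2.681.
δ = d·√(n/2) ⇒ n = 2(δ/d)² = 2 × (2.681 / 0.2895)² = 171.59.
Round up to the next whole unit.

n = 172 per group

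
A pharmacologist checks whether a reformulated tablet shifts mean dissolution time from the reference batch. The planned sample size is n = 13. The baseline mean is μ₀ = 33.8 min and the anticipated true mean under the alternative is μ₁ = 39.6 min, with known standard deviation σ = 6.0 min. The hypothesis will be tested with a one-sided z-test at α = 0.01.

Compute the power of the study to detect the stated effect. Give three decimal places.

Standardized effect: d = |μ₁ − μ₀| / σ = |39.6 − 33.8| / 6.0 = 0.9667
Noncentrality parameter: λ = d·√n = 0.9667 × √13 = 3.4854
One-sided α = 0.01 → critical value z_{0.01} = 2.326.
Power = Φ(λ − 2.326) = Φ(1.159) = 0.8768.

Power ≈ 0.877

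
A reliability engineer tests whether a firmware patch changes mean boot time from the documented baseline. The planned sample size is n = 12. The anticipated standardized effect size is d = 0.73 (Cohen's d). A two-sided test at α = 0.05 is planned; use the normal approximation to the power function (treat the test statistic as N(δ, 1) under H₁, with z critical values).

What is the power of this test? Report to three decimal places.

Noncentrality parameter: δ = d·√n = 0.73 × √12 = 2.5288
Two-sided α = 0.05 → critical value z_{0.025} = 1.960.
Power = Φ(δ − 1.960) + Φ(−δ − 1.960) = Φ(0.569) + Φ(-4.489) = 0.7153 + 0.0000 = 0.7153.

Power ≈ 0.715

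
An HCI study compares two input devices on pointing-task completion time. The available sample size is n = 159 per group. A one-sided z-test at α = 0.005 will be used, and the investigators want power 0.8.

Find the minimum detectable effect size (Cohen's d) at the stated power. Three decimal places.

Need Φ(δ − 2.576) = 0.8, so δ = 2.576 + 0.842 = 3.417.
δ = d·√(n/2) ⇒ d = δ/√(n/2) = 3.417/√(159/2) = 0.3833.

d ≈ 0.383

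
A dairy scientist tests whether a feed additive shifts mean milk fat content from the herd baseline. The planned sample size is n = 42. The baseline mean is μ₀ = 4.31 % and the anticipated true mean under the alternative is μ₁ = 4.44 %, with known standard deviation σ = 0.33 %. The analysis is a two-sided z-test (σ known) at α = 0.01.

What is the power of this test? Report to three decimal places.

Standardized effect: d = |μ₁ − μ₀| / σ = |4.44 − 4.31| / 0.33 = 0.3939
Noncentrality parameter: δ = d·√n = 0.3939 × √42 = 2.5530
Critical value for a two-sided test at α = 0.01: z_{α/2} = 2.576.
Power = Φ(δ − 2.576) + Φ(−δ − 2.576) = Φ(-0.023) + Φ(-5.129) = 0.4909 + 0.0000 = 0.4909.

Power ≈ 0.491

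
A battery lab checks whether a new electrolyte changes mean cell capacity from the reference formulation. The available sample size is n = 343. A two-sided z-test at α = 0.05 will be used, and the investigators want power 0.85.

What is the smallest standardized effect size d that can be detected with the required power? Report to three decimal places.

Need Φ(δ − 1.960) = 0.85, so δ = 1.960 + 1.036 = 2.996.
(The second rejection-region term Φ(−δ − z_{α/2}) is negligible and dropped.)
δ = d·√n ⇒ d = δ/√n = 2.996/√343 = 0.1618.

d ≈ 0.162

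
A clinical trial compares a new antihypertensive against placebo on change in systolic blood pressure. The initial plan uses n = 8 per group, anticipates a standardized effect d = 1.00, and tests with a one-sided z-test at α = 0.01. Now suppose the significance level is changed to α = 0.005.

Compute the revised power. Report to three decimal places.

δ = d·√(n/2) = 1.00 × √(8/2) = 2.0000 (unchanged). New critical value: z_{0.005} = 2.576.
Revised power = P(Z > 2.576 − δ) = Φ(-0.576) = 0.2824.

Power ≈ 0.282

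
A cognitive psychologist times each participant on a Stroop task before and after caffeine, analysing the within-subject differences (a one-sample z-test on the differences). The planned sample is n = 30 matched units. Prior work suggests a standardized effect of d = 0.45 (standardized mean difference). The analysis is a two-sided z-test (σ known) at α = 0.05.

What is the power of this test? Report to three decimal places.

Power ≈ 0.693

Noncentrality parameter: δ = d·√n = 0.45 × √30 = 2.4648
Two-sided α = 0.05 → critical value z_{0.025} = 1.960.
Power = Φ(δ − 1.960) + Φ(−δ − 1.960) = Φ(0.505) + Φ(-4.425) = 0.6931 + 0.0000 = 0.6932.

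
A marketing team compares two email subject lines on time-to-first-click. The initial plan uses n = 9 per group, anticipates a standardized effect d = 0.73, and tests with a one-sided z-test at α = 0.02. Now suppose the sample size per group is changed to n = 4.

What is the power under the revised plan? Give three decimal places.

Power ≈ 0.154

With n = 4 per group: δ = d·√(n/2) = 0.73 × √(4/2) = 1.0324. Critical value z_{0.02} = 2.054.
Revised power = P(Z > 2.054 − δ) = Φ(-1.021) = 0.1535.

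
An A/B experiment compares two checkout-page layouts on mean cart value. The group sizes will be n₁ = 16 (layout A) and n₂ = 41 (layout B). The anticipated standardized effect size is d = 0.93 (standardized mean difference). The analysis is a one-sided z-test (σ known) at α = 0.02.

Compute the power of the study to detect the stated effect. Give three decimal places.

Noncentrality parameter: λ = d / √(1/n₁ + 1/n₂) = 0.93 / √(1/16 + 1/41) = 3.1550
Critical value for a one-sided test at α = 0.02: z_α = 2.054.
Power = P(Z > 2.054 − λ) = Φ(1.101) = 0.8646.

Power ≈ 0.865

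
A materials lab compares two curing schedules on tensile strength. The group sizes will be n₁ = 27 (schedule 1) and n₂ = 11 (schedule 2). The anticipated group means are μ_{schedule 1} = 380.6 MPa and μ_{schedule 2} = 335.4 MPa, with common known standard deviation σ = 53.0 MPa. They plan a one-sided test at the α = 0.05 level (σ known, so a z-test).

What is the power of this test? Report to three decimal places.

Power ≈ 0.770

Standardized effect: d = |μ_{schedule 1} − μ_{schedule 2}| / σ = |380.6 − 335.4| / 53.0 = 0.8528
Noncentrality parameter: δ = d / √(1/n₁ + 1/n₂) = 0.8528 / √(1/27 + 1/11) = 2.3842
One-sided α = 0.05 → critical value z_{0.05} = 1.645.
Power = Φ(δ − 1.645) = Φ(0.739) = 0.7702.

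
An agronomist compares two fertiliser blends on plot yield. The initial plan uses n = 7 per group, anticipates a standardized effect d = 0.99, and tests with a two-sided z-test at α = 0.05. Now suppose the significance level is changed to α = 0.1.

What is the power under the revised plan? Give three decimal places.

δ = d·√(n/2) = 0.99 × √(7/2) = 1.8521 (unchanged). New critical value: z_{0.05} = 1.645.
Revised power = Φ(δ − 1.645) + Φ(−δ − 1.645) = Φ(0.207) + Φ(-3.497) = 0.5821 + 0.0002 = 0.5823.

Power ≈ 0.582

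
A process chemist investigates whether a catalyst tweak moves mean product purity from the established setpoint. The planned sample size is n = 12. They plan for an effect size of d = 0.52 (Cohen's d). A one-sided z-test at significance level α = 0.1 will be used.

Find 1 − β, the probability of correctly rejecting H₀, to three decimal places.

Noncentrality parameter: δ = d·√n = 0.52 × √12 = 1.8013
Critical value for a one-sided test at α = 0.1: z_α = 1.282.
Power = P(Z > 1.282 − δ) = Φ(0.520) = 0.6984.

Power ≈ 0.698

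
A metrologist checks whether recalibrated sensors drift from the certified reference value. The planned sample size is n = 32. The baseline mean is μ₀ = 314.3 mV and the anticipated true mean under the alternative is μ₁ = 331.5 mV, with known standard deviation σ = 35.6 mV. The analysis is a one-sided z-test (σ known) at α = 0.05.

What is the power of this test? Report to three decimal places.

Standardized effect: d = |μ₁ − μ₀| / σ = |331.5 − 314.3| / 35.6 = 0.4831
Noncentrality parameter: δ = d·√n = 0.4831 × √32 = 2.7331
One-sided α = 0.05 → critical value z_{0.05} = 1.645.
Power = Φ(δ − 1.645) = Φ(1.088) = 0.8618.

Power ≈ 0.862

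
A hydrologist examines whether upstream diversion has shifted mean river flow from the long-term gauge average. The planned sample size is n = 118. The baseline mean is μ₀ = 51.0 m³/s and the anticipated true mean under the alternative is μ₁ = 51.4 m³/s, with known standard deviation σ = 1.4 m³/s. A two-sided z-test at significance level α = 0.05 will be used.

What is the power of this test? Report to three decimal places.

Standardized effect: d = |μ₁ − μ₀| / σ = |51.4 − 51.0| / 1.4 = 0.2857
Noncentrality parameter: δ = d·√n = 0.2857 × √118 = 3.1037
Critical value for a two-sided test at α = 0.05: z_{α/2} = 1.960.
Power = Φ(δ − 1.960) + Φ(−δ − 1.960) = Φ(1.144) + Φ(-5.064) = 0.8736 + 0.0000 = 0.8736.

Power ≈ 0.874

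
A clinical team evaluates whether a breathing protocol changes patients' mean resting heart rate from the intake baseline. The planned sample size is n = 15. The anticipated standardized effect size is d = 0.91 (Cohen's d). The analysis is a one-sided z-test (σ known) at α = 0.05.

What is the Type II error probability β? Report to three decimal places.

β ≈ 0.030

Noncentrality parameter: δ = d·√n = 0.91 × √15 = 3.5244
Critical value for a one-sided test at α = 0.05: z_α = 1.645.
Power = Φ(δ − 1.645) = Φ(1.880) = 0.9699.
Type II error: β = 1 − power = 1 − 0.9699 = 0.0301.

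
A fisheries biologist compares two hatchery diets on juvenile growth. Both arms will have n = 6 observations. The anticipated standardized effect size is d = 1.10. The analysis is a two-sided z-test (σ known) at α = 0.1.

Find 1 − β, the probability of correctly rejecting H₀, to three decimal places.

Noncentrality parameter: δ = d·√(n/2) = 1.10 × √(6/2) = 1.9053
Two-sided α = 0.1 → critical value z_{0.05} = 1.645.
Power = Φ(δ − 1.645) + Φ(−δ − 1.645) = Φ(0.260) + Φ(-3.550) = 0.6027 + 0.0002 = 0.6029.

Power ≈ 0.603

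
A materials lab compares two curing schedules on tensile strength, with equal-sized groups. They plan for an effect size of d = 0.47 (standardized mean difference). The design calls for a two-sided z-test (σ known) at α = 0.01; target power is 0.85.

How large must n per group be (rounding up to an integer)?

n = 119 per group

Set Φ(δ − 2.576) = 0.85; then δ − 2.576 = Φ⁻¹(0.85) = 1.036, giving δ = 3.612.
(For δ > 0 the lower-tail rejection region contributes negligibly to power, so the one-term inversion is standard.)
δ = d·√(n/2) ⇒ n = 2(δ/d)² = 2 × (3.612 / 0.47)² = 118.14.
Rounding up, n = 119 per group.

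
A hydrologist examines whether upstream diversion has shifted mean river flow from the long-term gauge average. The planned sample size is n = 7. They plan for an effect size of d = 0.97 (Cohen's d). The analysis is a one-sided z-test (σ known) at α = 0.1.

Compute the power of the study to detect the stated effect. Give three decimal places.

Power ≈ 0.901

Noncentrality parameter: λ = d·√n = 0.97 × √7 = 2.5664
One-sided α = 0.1 → critical value z_{0.1} = 1.282.
Power = P(Z > 1.282 − λ) = Φ(1.285) = 0.9006.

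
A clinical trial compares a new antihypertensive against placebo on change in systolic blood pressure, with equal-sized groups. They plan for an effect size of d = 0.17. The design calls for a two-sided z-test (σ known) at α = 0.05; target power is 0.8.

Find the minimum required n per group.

n = 544 per group

Set Φ(δ − 1.960) = 0.8; then δ − 1.960 = Φ⁻¹(0.8) = 0.842, giving δ = 2.802.
(Ignoring the negligible lower-tail rejection probability gives the usual closed-form inversion.)
δ = d·√(n/2) ⇒ n = 2(δ/d)² = 2 × (2.802 / 0.17)² = 543.18.
Round up to the next whole unit.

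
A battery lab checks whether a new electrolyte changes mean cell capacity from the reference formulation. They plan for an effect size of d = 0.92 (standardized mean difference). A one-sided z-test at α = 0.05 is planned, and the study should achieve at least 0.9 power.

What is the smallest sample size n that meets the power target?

n = 11

For power 0.9 need Φ(δ − z_{0.05}) = 0.9, so δ = z_{0.05} + z_{0.10} = 1.645 + 1.282 = 2.926.
δ = d·√n ⇒ n = (δ/d)² = (2.926 / 0.92)² = 10.12.
Rounding up, n = 11.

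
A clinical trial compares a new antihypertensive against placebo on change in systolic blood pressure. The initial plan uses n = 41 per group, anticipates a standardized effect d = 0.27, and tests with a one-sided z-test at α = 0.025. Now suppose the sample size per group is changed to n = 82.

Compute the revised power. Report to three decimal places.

Power ≈ 0.409

With n = 82 per group: δ = d·√(n/2) = 0.27 × √(82/2) = 1.7288. Critical value z_{0.025} = 1.960.
Revised power = Φ(δ − 1.960) = Φ(-0.231) = 0.4086.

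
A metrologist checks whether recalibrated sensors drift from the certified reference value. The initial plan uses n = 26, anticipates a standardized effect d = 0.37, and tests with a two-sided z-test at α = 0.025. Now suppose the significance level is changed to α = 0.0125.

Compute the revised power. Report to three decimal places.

Power ≈ 0.271

δ = d·√n = 0.37 × √26 = 1.8866 (unchanged). New critical value: z_{0.0063} = 2.498.
Revised power = Φ(δ − 2.498) + Φ(−δ − 2.498) = Φ(-0.611) + Φ(-4.384) = 0.2706 + 0.0000 = 0.2706.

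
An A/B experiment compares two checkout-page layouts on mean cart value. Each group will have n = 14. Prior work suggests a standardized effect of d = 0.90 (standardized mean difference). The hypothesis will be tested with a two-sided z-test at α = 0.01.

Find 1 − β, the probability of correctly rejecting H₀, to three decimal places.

Noncentrality parameter: δ = d·√(n/2) = 0.90 × √(14/2) = 2.3812
Critical value for a two-sided test at α = 0.01: z_{α/2} = 2.576.
Power = Φ(δ − 2.576) + Φ(−δ − 2.576) = Φ(-0.195) + Φ(-4.957) = 0.4228 + 0.0000 = 0.4228.

Power ≈ 0.423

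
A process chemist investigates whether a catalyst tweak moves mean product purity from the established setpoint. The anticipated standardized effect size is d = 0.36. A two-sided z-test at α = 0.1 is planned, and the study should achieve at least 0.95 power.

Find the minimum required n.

n = 84

For power 0.95 need Φ(δ − z_{0.05}) = 0.95, so δ = z_{0.05} + z_{0.05} = 1.645 + 1.645 = 3.290.
(The Φ(−δ − z_{α/2}) term is vanishingly small for δ > 0 and is dropped in the standard sample-size formula.)
δ = d·√n ⇒ n = (δ/d)² = (3.290 / 0.36)² = 83.50.
Rounding up, n = 84.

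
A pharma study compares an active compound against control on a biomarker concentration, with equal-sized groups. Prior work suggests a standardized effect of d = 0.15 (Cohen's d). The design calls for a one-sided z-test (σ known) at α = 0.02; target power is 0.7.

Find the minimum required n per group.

For power 0.7 need Φ(δ − z_{0.02}) = 0.7, so δ = z_{0.02} + z_{0.30} = 2.054 + 0.524 = 2.578.
δ = d·√(n/2) ⇒ n = 2(δ/d)² = 2 × (2.578 / 0.15)² = 590.83.
Rounding up, n = 591 per group.

n = 591 per group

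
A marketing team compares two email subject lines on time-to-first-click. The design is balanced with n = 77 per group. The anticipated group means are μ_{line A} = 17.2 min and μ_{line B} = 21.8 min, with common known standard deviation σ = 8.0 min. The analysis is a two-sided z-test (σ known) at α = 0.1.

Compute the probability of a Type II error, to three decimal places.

β ≈ 0.027

Standardized effect: d = |μ_{line A} − μ_{line B}| / σ = |17.2 − 21.8| / 8.0 = 0.5750
Noncentrality parameter: δ = d·√(n/2) = 0.5750 × √(77/2) = 3.5678
Two-sided α = 0.1 → critical value z_{0.05} = 1.645.
Power = Φ(δ − 1.645) + Φ(−δ − 1.645) = Φ(1.923) + Φ(-5.213) = 0.9728 + 0.0000 = 0.9728.
Type II error: β = 1 − power = 1 − 0.9728 = 0.0272.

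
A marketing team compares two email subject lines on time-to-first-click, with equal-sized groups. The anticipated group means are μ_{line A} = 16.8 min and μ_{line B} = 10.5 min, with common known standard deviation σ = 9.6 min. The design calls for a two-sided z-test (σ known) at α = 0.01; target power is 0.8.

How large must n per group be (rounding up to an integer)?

n = 55 per group

Standardized effect: d = |μ_{line A} − μ_{line B}| / σ = |16.8 − 10.5| / 9.6 = 0.6562
Set Φ(δ − 2.576) = 0.8; then δ − 2.576 = Φ⁻¹(0.8) = 0.842, giving δ = 3.417.
(The Φ(−δ − z_{α/2}) term is vanishingly small for δ > 0 and is dropped in the standard sample-size formula.)
δ = d·√(n/2) ⇒ n = 2(δ/d)² = 2 × (3.417 / 0.6562)² = 54.24.
Rounding up, n = 55 per group.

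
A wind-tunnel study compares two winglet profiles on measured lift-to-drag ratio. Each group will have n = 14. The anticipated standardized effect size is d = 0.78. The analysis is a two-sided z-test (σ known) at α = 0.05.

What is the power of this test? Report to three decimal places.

Power ≈ 0.541

Noncentrality parameter: δ = d·√(n/2) = 0.78 × √(14/2) = 2.0637
Two-sided α = 0.05 → critical value z_{0.025} = 1.960.
Power = Φ(δ − 1.960) + Φ(−δ − 1.960) = Φ(0.104) + Φ(-4.024) = 0.5413 + 0.0000 = 0.5413.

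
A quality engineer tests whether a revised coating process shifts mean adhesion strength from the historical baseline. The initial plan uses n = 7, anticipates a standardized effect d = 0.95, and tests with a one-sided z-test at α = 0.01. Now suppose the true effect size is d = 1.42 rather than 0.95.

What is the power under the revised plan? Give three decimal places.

With d = 1.42: δ = d·√n = 1.42 × √7 = 3.7570. Critical value z_{0.01} = 2.326.
Revised power = P(Z > 2.326 − δ) = Φ(1.431) = 0.9237.

Power ≈ 0.924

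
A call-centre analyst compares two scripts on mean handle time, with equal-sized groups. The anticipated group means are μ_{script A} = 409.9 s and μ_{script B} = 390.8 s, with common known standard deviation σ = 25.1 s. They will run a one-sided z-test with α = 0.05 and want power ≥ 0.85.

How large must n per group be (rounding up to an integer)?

n = 25 per group

Standardized effect: d = |μ_{script A} − μ_{script B}| / σ = |409.9 − 390.8| / 25.1 = 0.7610
Set Φ(δ − 1.645) = 0.85; then δ − 1.645 = Φ⁻¹(0.85) = 1.036, giving δ = 2.681.
δ = d·√(n/2) ⇒ n = 2(δ/d)² = 2 × (2.681 / 0.7610)² = 24.83.
Rounding up, n = 25 per group.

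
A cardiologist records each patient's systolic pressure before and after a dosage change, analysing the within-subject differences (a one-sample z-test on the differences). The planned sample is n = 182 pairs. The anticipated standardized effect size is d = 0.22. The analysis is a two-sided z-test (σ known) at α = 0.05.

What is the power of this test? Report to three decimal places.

Noncentrality parameter: δ = d·√n = 0.22 × √182 = 2.9680
Two-sided α = 0.05 → critical value z_{0.025} = 1.960.
Power = Φ(δ − 1.960) + Φ(−δ − 1.960) = Φ(1.008) + Φ(-4.928) = 0.8433 + 0.0000 = 0.8433.

Power ≈ 0.843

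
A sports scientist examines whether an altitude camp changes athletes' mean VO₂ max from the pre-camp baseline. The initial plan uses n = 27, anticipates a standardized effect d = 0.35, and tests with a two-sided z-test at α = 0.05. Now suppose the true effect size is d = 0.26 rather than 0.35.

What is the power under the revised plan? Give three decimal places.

With d = 0.26: δ = d·√n = 0.26 × √27 = 1.3510. Critical value z_{0.025} = 1.960.
Revised power = Φ(δ − 1.960) + Φ(−δ − 1.960) = Φ(-0.609) + Φ(-3.311) = 0.2713 + 0.0005 = 0.2717.

Power ≈ 0.272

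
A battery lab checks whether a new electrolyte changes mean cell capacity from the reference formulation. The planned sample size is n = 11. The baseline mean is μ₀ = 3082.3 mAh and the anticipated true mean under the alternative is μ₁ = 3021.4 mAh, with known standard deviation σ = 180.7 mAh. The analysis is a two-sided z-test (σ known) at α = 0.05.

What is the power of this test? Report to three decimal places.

Power ≈ 0.201

Standardized effect: d = |μ₁ − μ₀| / σ = |3021.4 − 3082.3| / 180.7 = 0.3370
Noncentrality parameter: δ = d·√n = 0.3370 × √11 = 1.1178
Two-sided α = 0.05 → critical value z_{0.025} = 1.960.
Power = Φ(δ − 1.960) + Φ(−δ − 1.960) = Φ(-0.842) + Φ(-3.078) = 0.1998 + 0.0010 = 0.2009.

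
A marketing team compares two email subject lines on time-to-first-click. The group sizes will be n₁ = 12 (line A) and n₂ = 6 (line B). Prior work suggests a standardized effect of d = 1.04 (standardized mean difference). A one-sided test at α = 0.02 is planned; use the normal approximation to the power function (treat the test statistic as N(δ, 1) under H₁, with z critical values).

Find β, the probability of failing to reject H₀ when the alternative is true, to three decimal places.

β ≈ 0.490

Noncentrality parameter: δ = d / √(1/n₁ + 1/n₂) = 1.04 / √(1/12 + 1/6) = 2.0800
Critical value for a one-sided test at α = 0.02: z_α = 2.054.
Power = P(Z > 2.054 − δ) = Φ(0.026) = 0.5105.
Type II error: β = 1 − power = 1 − 0.5105 = 0.4895.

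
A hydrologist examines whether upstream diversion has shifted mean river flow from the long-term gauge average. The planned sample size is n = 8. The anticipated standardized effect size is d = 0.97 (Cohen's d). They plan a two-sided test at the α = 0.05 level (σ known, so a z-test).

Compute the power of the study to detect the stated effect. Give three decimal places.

Power ≈ 0.783

Noncentrality parameter: δ = d·√n = 0.97 × √8 = 2.7436
Critical value for a two-sided test at α = 0.05: z_{α/2} = 1.960.
Power = Φ(δ − 1.960) + Φ(−δ − 1.960) = Φ(0.784) + Φ(-4.704) = 0.7834 + 0.0000 = 0.7834.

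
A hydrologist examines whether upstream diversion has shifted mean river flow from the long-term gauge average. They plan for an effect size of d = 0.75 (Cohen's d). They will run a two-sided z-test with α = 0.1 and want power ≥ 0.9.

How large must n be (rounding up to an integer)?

Set Φ(δ − 1.645) = 0.9; then δ − 1.645 = Φ⁻¹(0.9) = 1.282, giving δ = 2.926.
(For δ > 0 the lower-tail rejection region contributes negligibly to power, so the one-term inversion is standard.)
δ = d·√n ⇒ n = (δ/d)² = (2.926 / 0.75)² = 15.22.
Rounding up, n = 16.

n = 16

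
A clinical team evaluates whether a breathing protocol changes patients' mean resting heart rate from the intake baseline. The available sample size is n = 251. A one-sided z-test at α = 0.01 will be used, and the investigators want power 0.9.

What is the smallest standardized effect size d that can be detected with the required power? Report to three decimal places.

Need Φ(δ − 2.326) = 0.9, so δ = 2.326 + 1.282 = 3.608.
δ = d·√n ⇒ d = δ/√n = 3.608/√251 = 0.2277.

d ≈ 0.228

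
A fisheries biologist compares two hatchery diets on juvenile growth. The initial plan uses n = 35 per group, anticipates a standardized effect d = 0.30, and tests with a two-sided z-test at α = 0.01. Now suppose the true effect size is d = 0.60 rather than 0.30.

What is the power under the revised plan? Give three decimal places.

Power ≈ 0.474

With d = 0.60: δ = d·√(n/2) = 0.60 × √(35/2) = 2.5100. Critical value z_{0.005} = 2.576.
Revised power = Φ(δ − 2.576) + Φ(−δ − 2.576) = Φ(-0.066) + Φ(-5.086) = 0.4737 + 0.0000 = 0.4737.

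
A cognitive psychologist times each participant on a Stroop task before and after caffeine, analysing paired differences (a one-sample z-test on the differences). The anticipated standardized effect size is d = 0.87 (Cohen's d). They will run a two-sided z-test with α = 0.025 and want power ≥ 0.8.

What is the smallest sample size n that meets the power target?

n = 13

For power 0.8 need Φ(δ − z_{0.0125}) = 0.8, so δ = z_{0.0125} + z_{0.20} = 2.241 + 0.842 = 3.083.
(Ignoring the negligible lower-tail rejection probability gives the usual closed-form inversion.)
δ = d·√n ⇒ n = (δ/d)² = (3.083 / 0.87)² = 12.56.
Round up to the next whole unit.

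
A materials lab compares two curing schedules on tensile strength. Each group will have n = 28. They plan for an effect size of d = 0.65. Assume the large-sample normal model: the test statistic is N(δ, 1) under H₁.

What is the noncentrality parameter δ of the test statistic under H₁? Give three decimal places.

δ ≈ 2.432

The noncentrality parameter scales effect size by the design's sample-size factor: δ = d·√(n/2) = 0.65 × √(28/2) = 2.4321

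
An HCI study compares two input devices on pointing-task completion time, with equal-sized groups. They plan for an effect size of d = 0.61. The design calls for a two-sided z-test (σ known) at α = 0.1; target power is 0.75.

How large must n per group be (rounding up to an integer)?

n = 29 per group

Set Φ(δ − 1.645) = 0.75; then δ − 1.645 = Φ⁻¹(0.75) = 0.674, giving δ = 2.319.
(The Φ(−δ − z_{α/2}) term is vanishingly small for δ > 0 and is dropped in the standard sample-size formula.)
δ = d·√(n/2) ⇒ n = 2(δ/d)² = 2 × (2.319 / 0.61)² = 28.91.
Round up to the next whole unit.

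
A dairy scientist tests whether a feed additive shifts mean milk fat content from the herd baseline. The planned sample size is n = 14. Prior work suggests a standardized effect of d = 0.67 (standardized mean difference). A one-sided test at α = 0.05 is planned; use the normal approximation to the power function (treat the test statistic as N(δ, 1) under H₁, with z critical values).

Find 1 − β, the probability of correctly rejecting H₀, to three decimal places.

Power ≈ 0.806

Noncentrality parameter: δ = d·√n = 0.67 × √14 = 2.5069
One-sided α = 0.05 → critical value z_{0.05} = 1.645.
Power = P(Z > 1.645 − δ) = Φ(0.862) = 0.8057.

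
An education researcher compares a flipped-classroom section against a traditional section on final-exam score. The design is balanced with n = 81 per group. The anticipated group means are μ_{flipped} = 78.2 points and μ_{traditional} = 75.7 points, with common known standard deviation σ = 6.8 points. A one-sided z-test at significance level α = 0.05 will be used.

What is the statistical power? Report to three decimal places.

Standardized effect: d = |μ_{flipped} − μ_{traditional}| / σ = |78.2 − 75.7| / 6.8 = 0.3676
Noncentrality parameter: δ = d·√(n/2) = 0.3676 × √(81/2) = 2.3397
One-sided α = 0.05 → critical value z_{0.05} = 1.645.
Power = Φ(δ − 1.645) = Φ(0.695) = 0.7564.

Power ≈ 0.756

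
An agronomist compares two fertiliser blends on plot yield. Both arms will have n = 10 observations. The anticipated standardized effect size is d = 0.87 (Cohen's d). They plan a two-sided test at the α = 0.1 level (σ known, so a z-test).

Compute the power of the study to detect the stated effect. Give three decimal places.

Power ≈ 0.618

Noncentrality parameter: δ = d·√(n/2) = 0.87 × √(10/2) = 1.9454
Critical value for a two-sided test at α = 0.1: z_{α/2} = 1.645.
Power = Φ(δ − 1.645) + Φ(−δ − 1.645) = Φ(0.301) + Φ(-3.590) = 0.6181 + 0.0002 = 0.6183.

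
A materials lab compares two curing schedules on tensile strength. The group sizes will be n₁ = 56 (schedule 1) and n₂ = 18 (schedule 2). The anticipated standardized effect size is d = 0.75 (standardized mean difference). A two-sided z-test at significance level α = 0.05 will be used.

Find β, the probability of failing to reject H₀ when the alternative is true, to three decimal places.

β ≈ 0.210

Noncentrality parameter: δ = d / √(1/n₁ + 1/n₂) = 0.75 / √(1/56 + 1/18) = 2.7681
Critical value for a two-sided test at α = 0.05: z_{α/2} = 1.960.
Power = Φ(δ − 1.960) + Φ(−δ − 1.960) = Φ(0.808) + Φ(-4.728) = 0.7905 + 0.0000 = 0.7905.
Type II error: β = 1 − power = 1 − 0.7905 = 0.2095.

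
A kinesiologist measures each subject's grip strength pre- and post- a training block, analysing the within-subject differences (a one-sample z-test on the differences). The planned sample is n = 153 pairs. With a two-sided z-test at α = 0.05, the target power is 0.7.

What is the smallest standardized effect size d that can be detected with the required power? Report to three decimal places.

Required noncentrality: δ = z_{0.025} + z_{0.30} = 1.960 + 0.524 = 2.484.
(The second rejection-region term Φ(−δ − z_{α/2}) is negligible and dropped.)
δ = d·√n ⇒ d = δ/√n = 2.484/√153 = 0.2008.

d ≈ 0.201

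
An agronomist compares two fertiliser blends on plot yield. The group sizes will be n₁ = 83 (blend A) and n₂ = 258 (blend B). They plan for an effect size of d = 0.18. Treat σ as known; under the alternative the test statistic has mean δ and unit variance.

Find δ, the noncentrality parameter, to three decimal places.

The noncentrality parameter scales effect size by the design's sample-size factor: δ = d / √(1/n₁ + 1/n₂) = 0.18 / √(1/83 + 1/258) = 1.4264

δ ≈ 1.426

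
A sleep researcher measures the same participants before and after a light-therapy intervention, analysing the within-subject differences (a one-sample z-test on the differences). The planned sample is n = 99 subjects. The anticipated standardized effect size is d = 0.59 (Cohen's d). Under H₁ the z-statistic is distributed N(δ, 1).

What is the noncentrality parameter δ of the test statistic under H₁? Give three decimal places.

δ = d·√n = 0.59 × √99 = 5.8704

δ ≈ 5.870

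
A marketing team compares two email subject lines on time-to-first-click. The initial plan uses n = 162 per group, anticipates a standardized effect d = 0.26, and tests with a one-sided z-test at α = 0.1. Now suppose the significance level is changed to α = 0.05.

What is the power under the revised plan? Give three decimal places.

Power ≈ 0.757

δ = d·√(n/2) = 0.26 × √(162/2) = 2.3400 (unchanged). New critical value: z_{0.05} = 1.645.
Revised power = Φ(δ − 1.645) = Φ(0.695) = 0.7565.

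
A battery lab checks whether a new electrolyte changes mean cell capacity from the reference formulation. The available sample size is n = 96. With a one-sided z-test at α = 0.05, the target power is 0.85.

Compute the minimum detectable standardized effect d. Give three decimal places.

Required noncentrality: δ = z_{0.05} + z_{0.15} = 1.645 + 1.036 = 2.681.
δ = d·√n ⇒ d = δ/√n = 2.681/√96 = 0.2737.

d ≈ 0.274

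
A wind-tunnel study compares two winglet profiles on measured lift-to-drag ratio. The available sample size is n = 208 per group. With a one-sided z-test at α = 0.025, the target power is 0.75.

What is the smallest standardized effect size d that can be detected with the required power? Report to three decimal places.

d ≈ 0.258

Required noncentrality: δ = z_{0.025} + z_{0.25} = 1.960 + 0.674 = 2.634.
δ = d·√(n/2) ⇒ d = δ/√(n/2) = 2.634/√(208/2) = 0.2583.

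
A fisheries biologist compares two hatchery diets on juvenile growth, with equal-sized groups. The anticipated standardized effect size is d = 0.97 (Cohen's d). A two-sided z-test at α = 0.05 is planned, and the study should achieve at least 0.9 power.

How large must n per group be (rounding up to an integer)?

n = 23 per group

Set Φ(δ − 1.960) = 0.9; then δ − 1.960 = Φ⁻¹(0.9) = 1.282, giving δ = 3.242.
(Ignoring the negligible lower-tail rejection probability gives the usual closed-form inversion.)
δ = d·√(n/2) ⇒ n = 2(δ/d)² = 2 × (3.242 / 0.97)² = 22.33.
Rounding up, n = 23 per group.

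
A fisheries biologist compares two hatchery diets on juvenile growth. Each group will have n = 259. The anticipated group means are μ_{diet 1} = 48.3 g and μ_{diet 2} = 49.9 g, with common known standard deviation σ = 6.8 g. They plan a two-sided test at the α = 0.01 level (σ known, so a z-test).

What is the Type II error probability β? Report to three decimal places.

Standardized effect: d = |μ_{diet 1} − μ_{diet 2}| / σ = |48.3 − 49.9| / 6.8 = 0.2353
Noncentrality parameter: λ = d·√(n/2) = 0.2353 × √(259/2) = 2.6776
Critical value for a two-sided test at α = 0.01: z_{α/2} = 2.576.
Power = Φ(λ − 2.576) + Φ(−λ − 2.576) = Φ(0.102) + Φ(-5.253) = 0.5405 + 0.0000 = 0.5405.
Type II error: β = 1 − power = 1 − 0.5405 = 0.4595.

β ≈ 0.459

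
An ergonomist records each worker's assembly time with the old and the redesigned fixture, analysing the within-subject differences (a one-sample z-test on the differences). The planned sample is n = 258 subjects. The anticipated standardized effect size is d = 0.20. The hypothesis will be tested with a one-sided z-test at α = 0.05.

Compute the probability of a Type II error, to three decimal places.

β ≈ 0.058

Noncentrality parameter: δ = d·√n = 0.20 × √258 = 3.2125
One-sided α = 0.05 → critical value z_{0.05} = 1.645.
Power = Φ(δ − 1.645) = Φ(1.568) = 0.9415.
Type II error: β = 1 − power = 1 − 0.9415 = 0.0585.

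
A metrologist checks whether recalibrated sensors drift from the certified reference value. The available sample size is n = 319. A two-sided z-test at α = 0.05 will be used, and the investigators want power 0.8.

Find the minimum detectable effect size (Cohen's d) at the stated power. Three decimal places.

d ≈ 0.157

Required noncentrality: δ = z_{0.025} + z_{0.20} = 1.960 + 0.842 = 2.802.
(Lower-tail contribution to power is negligible for δ > 0.)
δ = d·√n ⇒ d = δ/√n = 2.802/√319 = 0.1569.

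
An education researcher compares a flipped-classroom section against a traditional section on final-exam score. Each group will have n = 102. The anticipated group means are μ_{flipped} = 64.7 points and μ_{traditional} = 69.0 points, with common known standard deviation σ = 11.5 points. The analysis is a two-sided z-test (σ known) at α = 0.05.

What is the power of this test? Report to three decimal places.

Power ≈ 0.761

Standardized effect: d = |μ_{flipped} − μ_{traditional}| / σ = |64.7 − 69.0| / 11.5 = 0.3739
Noncentrality parameter: δ = d·√(n/2) = 0.3739 × √(102/2) = 2.6703
Critical value for a two-sided test at α = 0.05: z_{α/2} = 1.960.
Power = Φ(δ − 1.960) + Φ(−δ − 1.960) = Φ(0.710) + Φ(-4.630) = 0.7612 + 0.0000 = 0.7612.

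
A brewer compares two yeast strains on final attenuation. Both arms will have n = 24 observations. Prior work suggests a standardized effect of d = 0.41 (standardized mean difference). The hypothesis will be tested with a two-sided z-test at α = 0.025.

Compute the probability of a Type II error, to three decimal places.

β ≈ 0.794

Noncentrality parameter: δ = d·√(n/2) = 0.41 × √(24/2) = 1.4203
Critical value for a two-sided test at α = 0.025: z_{α/2} = 2.241.
Power = Φ(δ − 2.241) + Φ(−δ − 2.241) = Φ(-0.821) + Φ(-3.662) = 0.2058 + 0.0001 = 0.2059.
Type II error: β = 1 − power = 1 − 0.2059 = 0.7941.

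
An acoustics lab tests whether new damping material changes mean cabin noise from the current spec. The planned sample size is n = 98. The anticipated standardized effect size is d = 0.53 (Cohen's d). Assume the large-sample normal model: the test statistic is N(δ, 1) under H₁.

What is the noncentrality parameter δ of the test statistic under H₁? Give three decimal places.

δ = d·√n = 0.53 × √98 = 5.2467

δ ≈ 5.247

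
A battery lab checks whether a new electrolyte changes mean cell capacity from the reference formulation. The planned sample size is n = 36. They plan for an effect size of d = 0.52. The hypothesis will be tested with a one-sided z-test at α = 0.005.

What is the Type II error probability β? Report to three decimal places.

β ≈ 0.293

Noncentrality parameter: δ = d·√n = 0.52 × √36 = 3.1200
Critical value for a one-sided test at α = 0.005: z_α = 2.576.
Power = P(Z > 2.576 − δ) = Φ(0.544) = 0.7068.
Type II error: β = 1 − power = 1 − 0.7068 = 0.2932.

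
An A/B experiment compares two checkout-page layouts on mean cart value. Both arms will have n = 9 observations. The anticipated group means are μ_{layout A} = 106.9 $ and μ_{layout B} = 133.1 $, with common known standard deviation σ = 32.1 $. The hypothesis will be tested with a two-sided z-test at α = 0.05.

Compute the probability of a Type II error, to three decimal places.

β ≈ 0.590

Standardized effect: d = |μ_{layout A} − μ_{layout B}| / σ = |106.9 − 133.1| / 32.1 = 0.8162
Noncentrality parameter: δ = d·√(n/2) = 0.8162 × √(9/2) = 1.7314
Two-sided α = 0.05 → critical value z_{0.025} = 1.960.
Power = Φ(δ − 1.960) + Φ(−δ − 1.960) = Φ(-0.229) + Φ(-3.691) = 0.4096 + 0.0001 = 0.4097.
Type II error: β = 1 − power = 1 − 0.4097 = 0.5903.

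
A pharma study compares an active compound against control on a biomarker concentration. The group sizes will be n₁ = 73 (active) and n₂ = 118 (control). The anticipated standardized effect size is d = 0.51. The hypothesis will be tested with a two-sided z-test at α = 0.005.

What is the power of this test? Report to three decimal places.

Power ≈ 0.732

Noncentrality parameter: δ = d / √(1/n₁ + 1/n₂) = 0.51 / √(1/73 + 1/118) = 3.4250
Two-sided α = 0.005 → critical value z_{0.0025} = 2.807.
Power = Φ(δ − 2.807) + Φ(−δ − 2.807) = Φ(0.618) + Φ(-6.232) = 0.7317 + 0.0000 = 0.7317.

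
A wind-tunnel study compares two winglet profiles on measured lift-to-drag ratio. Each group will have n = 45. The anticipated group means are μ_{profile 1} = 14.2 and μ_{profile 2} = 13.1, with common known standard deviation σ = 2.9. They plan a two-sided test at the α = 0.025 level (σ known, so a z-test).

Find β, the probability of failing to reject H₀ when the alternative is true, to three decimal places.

β ≈ 0.671

Standardized effect: d = |μ_{profile 1} − μ_{profile 2}| / σ = |14.2 − 13.1| / 2.9 = 0.3793
Noncentrality parameter: δ = d·√(n/2) = 0.3793 × √(45/2) = 1.7992
Critical value for a two-sided test at α = 0.025: z_{α/2} = 2.241.
Power = Φ(δ − 2.241) + Φ(−δ − 2.241) = Φ(-0.442) + Φ(-4.041) = 0.3292 + 0.0000 = 0.3292.
Type II error: β = 1 − power = 1 − 0.3292 = 0.6708.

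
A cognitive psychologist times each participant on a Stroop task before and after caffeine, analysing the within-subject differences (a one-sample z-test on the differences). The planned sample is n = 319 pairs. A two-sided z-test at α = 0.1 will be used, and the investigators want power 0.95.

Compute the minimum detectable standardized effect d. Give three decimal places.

Need Φ(δ − 1.645) = 0.95, so δ = 1.645 + 1.645 = 3.290.
(Lower-tail contribution to power is negligible for δ > 0.)
δ = d·√n ⇒ d = δ/√n = 3.290/√319 = 0.1842.

d ≈ 0.184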